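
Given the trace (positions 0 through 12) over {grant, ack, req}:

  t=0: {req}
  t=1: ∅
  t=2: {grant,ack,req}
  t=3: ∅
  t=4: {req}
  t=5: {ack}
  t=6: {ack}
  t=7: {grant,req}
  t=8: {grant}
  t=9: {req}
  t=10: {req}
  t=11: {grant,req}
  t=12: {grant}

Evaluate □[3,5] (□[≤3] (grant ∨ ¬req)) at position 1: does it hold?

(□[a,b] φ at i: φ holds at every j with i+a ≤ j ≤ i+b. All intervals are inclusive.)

Check □[≤3] (grant ∨ ¬req) at every j in [4,6]:
  j=4: fails at 4
  j=5: holds on [5,8]
  j=6: fails at 9
Fails at j=4 → formula fails.

Does not hold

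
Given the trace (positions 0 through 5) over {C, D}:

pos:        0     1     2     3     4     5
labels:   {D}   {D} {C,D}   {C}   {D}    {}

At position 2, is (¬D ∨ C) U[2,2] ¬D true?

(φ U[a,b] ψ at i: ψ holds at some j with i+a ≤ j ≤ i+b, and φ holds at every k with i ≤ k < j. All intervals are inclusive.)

Does not hold

Need some j in [4,4] with ¬D, and (¬D ∨ C) at every k in [2,j-1].
  j=4: ¬D false.
No j in the window works → until fails.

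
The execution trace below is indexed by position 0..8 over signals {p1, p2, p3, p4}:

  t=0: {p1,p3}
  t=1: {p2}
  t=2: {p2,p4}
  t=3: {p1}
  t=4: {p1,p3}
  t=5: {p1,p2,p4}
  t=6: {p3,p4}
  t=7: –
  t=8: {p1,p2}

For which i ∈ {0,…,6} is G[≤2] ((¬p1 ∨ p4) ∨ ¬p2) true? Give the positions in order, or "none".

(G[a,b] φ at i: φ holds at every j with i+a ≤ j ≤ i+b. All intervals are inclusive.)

Evaluate at each i in [0,6]:
  i=0: ✓ (all of [0,2])
  i=1: ✓ (all of [1,3])
  i=2: ✓ (all of [2,4])
  i=3: ✓ (all of [3,5])
  i=4: ✓ (all of [4,6])
  i=5: ✓ (all of [5,7])
  i=6: ✗ (fails at j=8)

0, 1, 2, 3, 4, 5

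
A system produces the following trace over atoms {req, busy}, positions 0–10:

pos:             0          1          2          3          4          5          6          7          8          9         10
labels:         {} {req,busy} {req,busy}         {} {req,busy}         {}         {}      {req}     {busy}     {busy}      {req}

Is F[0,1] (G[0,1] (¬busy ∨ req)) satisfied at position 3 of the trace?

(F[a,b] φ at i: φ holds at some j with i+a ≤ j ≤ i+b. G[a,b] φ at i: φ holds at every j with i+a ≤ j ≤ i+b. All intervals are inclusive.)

Check G[0,1] (¬busy ∨ req) at each j in [3,4]:
  j=3: holds on [3,4]
  j=4: holds on [4,5]
Found at j=3 → formula holds.

Holds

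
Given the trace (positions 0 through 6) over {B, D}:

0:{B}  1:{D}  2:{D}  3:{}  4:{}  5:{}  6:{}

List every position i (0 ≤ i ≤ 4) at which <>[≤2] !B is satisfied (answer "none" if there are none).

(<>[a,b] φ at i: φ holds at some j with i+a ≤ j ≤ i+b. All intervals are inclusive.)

0, 1, 2, 3, 4

Evaluate at each i in [0,4]:
  i=0: ✓ (witness j=1)
  i=1: ✓ (witness j=1)
  i=2: ✓ (witness j=2)
  i=3: ✓ (witness j=3)
  i=4: ✓ (witness j=4)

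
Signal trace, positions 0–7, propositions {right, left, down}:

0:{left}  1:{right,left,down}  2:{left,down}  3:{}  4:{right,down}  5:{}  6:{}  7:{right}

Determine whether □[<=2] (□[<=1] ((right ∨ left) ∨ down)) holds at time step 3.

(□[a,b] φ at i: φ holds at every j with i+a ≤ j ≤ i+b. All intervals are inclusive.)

Check □[<=1] ((right ∨ left) ∨ down) at every j in [3,5]:
  j=3: fails at 3
  j=4: fails at 5
  j=5: fails at 5
Fails at j=3 → formula fails.

Does not hold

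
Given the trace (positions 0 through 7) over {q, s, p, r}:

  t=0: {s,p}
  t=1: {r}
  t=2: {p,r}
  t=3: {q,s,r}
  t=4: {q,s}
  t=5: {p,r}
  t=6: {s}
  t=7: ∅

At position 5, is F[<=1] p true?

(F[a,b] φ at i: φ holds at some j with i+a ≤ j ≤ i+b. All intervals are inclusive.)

Check p at each j in [5,6]:
  j=5: true
  j=6: false
Found at j=5 → formula holds.

Yes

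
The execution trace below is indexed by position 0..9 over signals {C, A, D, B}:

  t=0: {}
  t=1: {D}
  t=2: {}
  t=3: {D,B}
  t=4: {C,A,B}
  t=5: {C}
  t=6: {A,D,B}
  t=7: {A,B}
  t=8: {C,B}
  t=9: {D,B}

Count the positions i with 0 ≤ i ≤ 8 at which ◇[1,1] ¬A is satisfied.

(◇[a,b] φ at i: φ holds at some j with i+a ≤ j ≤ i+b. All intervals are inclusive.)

6

Evaluate at each i in [0,8]:
  i=0: ✓ (witness j=1)
  i=1: ✓ (witness j=2)
  i=2: ✓ (witness j=3)
  i=3: ✗ (none in [4,4])
  i=4: ✓ (witness j=5)
  i=5: ✗ (none in [6,6])
  i=6: ✗ (none in [7,7])
  i=7: ✓ (witness j=8)
  i=8: ✓ (witness j=9)
Positions where it holds: {0, 1, 2, 4, 7, 8} → 6.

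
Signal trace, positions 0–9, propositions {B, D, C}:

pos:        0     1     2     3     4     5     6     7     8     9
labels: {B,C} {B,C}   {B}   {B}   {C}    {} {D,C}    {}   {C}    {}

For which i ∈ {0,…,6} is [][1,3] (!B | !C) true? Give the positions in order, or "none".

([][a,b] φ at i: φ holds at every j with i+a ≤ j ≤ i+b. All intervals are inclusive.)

Evaluate at each i in [0,6]:
  i=0: ✗ (fails at j=1)
  i=1: ✓ (all of [2,4])
  i=2: ✓ (all of [3,5])
  i=3: ✓ (all of [4,6])
  i=4: ✓ (all of [5,7])
  i=5: ✓ (all of [6,8])
  i=6: ✓ (all of [7,9])

1, 2, 3, 4, 5, 6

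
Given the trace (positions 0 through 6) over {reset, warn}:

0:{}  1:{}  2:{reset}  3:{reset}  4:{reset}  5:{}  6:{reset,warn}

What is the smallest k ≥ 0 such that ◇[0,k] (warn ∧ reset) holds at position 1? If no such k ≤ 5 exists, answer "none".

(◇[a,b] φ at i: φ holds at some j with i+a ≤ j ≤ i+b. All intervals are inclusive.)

5

Scan j = 1,2,… for (warn ∧ reset):
  j=1: fails
  j=2: fails
  j=3: fails
  j=4: fails
  j=5: fails
  j=6: holds
First hit at j=6, so smallest k = 6-1 = 5.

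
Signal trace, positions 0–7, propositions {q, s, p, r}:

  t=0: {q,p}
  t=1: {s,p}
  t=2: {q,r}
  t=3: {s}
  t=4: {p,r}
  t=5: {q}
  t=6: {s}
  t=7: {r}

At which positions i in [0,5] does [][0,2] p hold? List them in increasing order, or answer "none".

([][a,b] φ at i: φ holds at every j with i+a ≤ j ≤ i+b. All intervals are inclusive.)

Evaluate at each i in [0,5]:
  i=0: ✗ (fails at j=2)
  i=1: ✗ (fails at j=2)
  i=2: ✗ (fails at j=2)
  i=3: ✗ (fails at j=3)
  i=4: ✗ (fails at j=5)
  i=5: ✗ (fails at j=5)

none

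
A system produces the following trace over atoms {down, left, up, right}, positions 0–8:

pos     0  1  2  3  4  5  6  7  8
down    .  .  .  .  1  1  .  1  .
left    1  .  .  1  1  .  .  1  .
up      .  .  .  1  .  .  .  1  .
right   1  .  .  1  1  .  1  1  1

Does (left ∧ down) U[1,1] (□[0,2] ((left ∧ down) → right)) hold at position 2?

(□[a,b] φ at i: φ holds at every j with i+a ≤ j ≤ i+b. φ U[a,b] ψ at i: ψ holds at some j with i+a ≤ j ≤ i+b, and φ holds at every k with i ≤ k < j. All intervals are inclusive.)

Need some j in [3,3] with □[0,2] ((left ∧ down) → right), and (left ∧ down) at every k in [2,j-1].
  j=3: □[0,2] ((left ∧ down) → right) holds, but (left ∧ down) fails at k=2 → not this j.
No j in the window works → until fails.

Does not hold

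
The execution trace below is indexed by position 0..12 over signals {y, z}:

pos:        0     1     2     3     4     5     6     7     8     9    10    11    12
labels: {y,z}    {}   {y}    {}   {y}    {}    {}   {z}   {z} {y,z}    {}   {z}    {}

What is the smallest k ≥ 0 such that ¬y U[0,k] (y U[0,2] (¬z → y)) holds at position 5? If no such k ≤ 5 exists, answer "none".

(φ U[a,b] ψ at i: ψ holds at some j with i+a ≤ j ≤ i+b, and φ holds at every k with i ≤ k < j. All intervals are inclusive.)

2

Need earliest j ≥ 5 with (y U[0,2] (¬z → y)), and ¬y at every k in [5,j-1].
  j=5: rhs fails.
  j=6: rhs fails.
  j=7: rhs holds; lhs holds on [5,6]. k = 2.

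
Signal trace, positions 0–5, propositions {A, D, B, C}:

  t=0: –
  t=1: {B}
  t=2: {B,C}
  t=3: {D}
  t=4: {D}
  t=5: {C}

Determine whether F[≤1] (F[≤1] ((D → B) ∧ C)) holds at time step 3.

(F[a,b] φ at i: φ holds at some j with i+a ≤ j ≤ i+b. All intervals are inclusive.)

Check F[≤1] ((D → B) ∧ C) at each j in [3,4]:
  j=3: fails (none in [3,4])
  j=4: holds (witness at 5)
Found at j=4 → formula holds.

Holds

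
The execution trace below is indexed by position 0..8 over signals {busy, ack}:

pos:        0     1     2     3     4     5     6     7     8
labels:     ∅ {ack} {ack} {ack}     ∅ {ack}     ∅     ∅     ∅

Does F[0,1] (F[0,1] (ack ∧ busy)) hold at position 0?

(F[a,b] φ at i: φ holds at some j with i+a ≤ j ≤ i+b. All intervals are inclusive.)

Check F[0,1] (ack ∧ busy) at each j in [0,1]:
  j=0: fails (none in [0,1])
  j=1: fails (none in [1,2])
No position in the window satisfies it → formula fails.

No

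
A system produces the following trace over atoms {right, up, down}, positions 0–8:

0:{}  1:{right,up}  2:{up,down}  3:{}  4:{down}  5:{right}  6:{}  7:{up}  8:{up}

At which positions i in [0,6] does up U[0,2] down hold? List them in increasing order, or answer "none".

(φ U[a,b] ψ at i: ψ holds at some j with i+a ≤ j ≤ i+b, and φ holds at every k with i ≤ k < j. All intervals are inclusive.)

1, 2, 4

Evaluate at each i in [0,6]:
  i=0: ✗ (lhs fails at k=0 before rhs at j=2)
  i=1: ✓ (rhs at j=2; lhs holds on [1,1])
  i=2: ✓ (rhs at j=2)
  i=3: ✗ (lhs fails at k=3 before rhs at j=4)
  i=4: ✓ (rhs at j=4)
  i=5: ✗ (no rhs in [5,7])
  i=6: ✗ (no rhs in [6,8])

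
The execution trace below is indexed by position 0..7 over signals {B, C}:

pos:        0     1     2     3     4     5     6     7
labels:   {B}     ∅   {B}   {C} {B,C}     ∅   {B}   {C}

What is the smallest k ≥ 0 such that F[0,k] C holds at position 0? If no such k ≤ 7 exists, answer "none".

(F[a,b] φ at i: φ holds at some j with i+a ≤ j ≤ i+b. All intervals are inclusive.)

3

Scan j = 0,1,… for C:
  j=0: fails
  j=1: fails
  j=2: fails
  j=3: holds
First hit at j=3, so smallest k = 3-0 = 3.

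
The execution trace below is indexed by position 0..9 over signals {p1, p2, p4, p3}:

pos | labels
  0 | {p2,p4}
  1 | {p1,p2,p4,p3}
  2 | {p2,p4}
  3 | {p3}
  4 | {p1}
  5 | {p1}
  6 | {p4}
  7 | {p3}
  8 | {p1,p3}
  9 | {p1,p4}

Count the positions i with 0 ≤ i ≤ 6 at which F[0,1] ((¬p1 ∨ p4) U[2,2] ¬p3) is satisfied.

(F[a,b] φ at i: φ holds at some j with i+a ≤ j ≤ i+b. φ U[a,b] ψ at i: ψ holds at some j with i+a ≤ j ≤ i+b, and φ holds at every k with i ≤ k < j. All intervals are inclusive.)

Evaluate at each i in [0,6]:
  i=0: ✓ (witness j=0)
  i=1: ✓ (witness j=2)
  i=2: ✓ (witness j=2)
  i=3: ✗ (none in [3,4])
  i=4: ✗ (none in [4,5])
  i=5: ✗ (none in [5,6])
  i=6: ✗ (none in [6,7])
Positions where it holds: {0, 1, 2} → 3.

3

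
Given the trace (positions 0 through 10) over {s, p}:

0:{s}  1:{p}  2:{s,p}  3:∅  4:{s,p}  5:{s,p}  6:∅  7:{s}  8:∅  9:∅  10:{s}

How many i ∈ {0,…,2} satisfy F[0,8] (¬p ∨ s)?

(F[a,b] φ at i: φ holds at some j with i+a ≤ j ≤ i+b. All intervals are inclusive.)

3

Evaluate at each i in [0,2]:
  i=0: ✓ (witness j=0)
  i=1: ✓ (witness j=2)
  i=2: ✓ (witness j=2)
Positions where it holds: {0, 1, 2} → 3.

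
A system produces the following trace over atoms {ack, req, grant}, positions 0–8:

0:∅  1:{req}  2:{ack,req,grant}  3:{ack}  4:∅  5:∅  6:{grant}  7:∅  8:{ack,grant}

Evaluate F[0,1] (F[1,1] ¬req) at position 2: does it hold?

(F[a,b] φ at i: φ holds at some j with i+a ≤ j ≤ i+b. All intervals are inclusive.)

Check F[1,1] ¬req at each j in [2,3]:
  j=2: holds (witness at 3)
  j=3: holds (witness at 4)
Found at j=2 → formula holds.

Yes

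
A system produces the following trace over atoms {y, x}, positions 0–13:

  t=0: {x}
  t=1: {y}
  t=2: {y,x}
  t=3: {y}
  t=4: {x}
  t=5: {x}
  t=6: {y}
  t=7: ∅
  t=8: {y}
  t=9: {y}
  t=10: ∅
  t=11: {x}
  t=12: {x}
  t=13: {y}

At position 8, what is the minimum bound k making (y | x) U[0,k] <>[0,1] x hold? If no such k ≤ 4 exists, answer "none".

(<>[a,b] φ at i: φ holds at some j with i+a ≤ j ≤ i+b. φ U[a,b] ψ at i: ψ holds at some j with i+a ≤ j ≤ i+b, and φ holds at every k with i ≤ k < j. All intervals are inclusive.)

2

Need earliest j ≥ 8 with <>[0,1] x, and (y | x) at every k in [8,j-1].
  j=8: rhs fails.
  j=9: rhs fails.
  j=10: rhs holds; lhs holds on [8,9]. k = 2.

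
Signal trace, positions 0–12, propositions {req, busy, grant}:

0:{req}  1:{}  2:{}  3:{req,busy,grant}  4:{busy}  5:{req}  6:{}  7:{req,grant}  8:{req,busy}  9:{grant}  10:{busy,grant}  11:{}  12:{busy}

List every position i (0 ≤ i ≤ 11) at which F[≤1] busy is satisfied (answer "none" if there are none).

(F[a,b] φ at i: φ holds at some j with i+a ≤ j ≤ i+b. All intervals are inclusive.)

2, 3, 4, 7, 8, 9, 10, 11

Evaluate at each i in [0,11]:
  i=0: ✗ (none in [0,1])
  i=1: ✗ (none in [1,2])
  i=2: ✓ (witness j=3)
  i=3: ✓ (witness j=3)
  i=4: ✓ (witness j=4)
  i=5: ✗ (none in [5,6])
  i=6: ✗ (none in [6,7])
  i=7: ✓ (witness j=8)
  i=8: ✓ (witness j=8)
  i=9: ✓ (witness j=10)
  i=10: ✓ (witness j=10)
  i=11: ✓ (witness j=12)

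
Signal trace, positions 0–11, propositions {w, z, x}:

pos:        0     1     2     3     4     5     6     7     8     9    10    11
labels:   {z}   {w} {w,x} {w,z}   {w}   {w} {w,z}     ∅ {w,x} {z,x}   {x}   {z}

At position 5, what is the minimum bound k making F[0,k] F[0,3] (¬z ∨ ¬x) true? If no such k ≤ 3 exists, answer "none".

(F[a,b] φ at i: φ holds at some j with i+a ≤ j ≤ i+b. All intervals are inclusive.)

0

Scan j = 5,6,… for F[0,3] (¬z ∨ ¬x):
  j=5: holds
First hit at j=5, so smallest k = 5-5 = 0.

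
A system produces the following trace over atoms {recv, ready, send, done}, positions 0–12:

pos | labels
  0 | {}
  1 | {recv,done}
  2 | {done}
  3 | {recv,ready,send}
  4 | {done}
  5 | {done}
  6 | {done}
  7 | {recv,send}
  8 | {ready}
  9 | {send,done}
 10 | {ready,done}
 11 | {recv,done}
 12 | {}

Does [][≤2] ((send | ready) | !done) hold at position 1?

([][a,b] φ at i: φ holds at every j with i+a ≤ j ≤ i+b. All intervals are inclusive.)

False

Check ((send | ready) | !done) at every j in [1,3]:
  j=1: false
  j=2: false
  j=3: true
Fails at j=1 → formula fails.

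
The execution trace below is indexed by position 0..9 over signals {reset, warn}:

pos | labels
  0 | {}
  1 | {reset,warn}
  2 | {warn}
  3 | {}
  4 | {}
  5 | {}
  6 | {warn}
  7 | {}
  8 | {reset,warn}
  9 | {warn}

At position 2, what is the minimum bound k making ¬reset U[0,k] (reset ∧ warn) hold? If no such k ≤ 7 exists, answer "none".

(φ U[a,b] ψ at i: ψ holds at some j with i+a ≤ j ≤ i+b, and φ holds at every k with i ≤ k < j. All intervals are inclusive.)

Need earliest j ≥ 2 with (reset ∧ warn), and ¬reset at every k in [2,j-1].
  j=2: rhs fails.
  j=3: rhs fails.
  j=4: rhs fails.
  j=5: rhs fails.
  j=6: rhs fails.
  j=7: rhs fails.
  j=8: rhs holds; lhs holds on [2,7]. k = 6.

6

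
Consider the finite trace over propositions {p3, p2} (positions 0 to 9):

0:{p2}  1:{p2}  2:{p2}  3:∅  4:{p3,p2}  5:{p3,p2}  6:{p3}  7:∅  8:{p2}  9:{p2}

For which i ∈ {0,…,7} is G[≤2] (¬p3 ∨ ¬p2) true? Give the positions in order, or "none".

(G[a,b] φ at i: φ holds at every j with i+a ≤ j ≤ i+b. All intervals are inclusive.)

0, 1, 6, 7

Evaluate at each i in [0,7]:
  i=0: ✓ (all of [0,2])
  i=1: ✓ (all of [1,3])
  i=2: ✗ (fails at j=4)
  i=3: ✗ (fails at j=4)
  i=4: ✗ (fails at j=4)
  i=5: ✗ (fails at j=5)
  i=6: ✓ (all of [6,8])
  i=7: ✓ (all of [7,9])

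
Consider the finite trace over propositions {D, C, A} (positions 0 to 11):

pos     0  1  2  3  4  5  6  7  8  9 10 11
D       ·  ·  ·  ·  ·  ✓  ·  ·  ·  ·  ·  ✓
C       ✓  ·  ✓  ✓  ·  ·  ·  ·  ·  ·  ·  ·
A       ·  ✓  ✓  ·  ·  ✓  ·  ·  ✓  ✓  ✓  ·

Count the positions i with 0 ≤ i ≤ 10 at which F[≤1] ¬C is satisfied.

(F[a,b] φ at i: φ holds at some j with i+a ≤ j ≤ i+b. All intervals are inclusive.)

Evaluate at each i in [0,10]:
  i=0: ✓ (witness j=1)
  i=1: ✓ (witness j=1)
  i=2: ✗ (none in [2,3])
  i=3: ✓ (witness j=4)
  i=4: ✓ (witness j=4)
  i=5: ✓ (witness j=5)
  i=6: ✓ (witness j=6)
  i=7: ✓ (witness j=7)
  i=8: ✓ (witness j=8)
  i=9: ✓ (witness j=9)
  i=10: ✓ (witness j=10)
Positions where it holds: {0, 1, 3, 4, 5, 6, 7, 8, 9, 10} → 10.

10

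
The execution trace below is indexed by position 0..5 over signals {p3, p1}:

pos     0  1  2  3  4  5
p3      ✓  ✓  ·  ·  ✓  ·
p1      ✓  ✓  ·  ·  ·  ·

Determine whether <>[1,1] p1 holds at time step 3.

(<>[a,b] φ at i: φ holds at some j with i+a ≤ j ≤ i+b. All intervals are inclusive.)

Check p1 at each j in [4,4]:
  j=4: false
No position in the window satisfies it → formula fails.

False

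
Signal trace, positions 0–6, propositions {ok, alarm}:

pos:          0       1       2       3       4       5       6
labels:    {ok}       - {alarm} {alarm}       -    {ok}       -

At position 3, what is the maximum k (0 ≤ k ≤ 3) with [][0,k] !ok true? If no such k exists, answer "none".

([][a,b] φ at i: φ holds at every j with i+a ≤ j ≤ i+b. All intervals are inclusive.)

!ok must hold from j=3 onward; find where it first fails.
  j=3: holds
  j=4: holds
  j=5: fails
Holds on [3,4], so largest k = 1.

1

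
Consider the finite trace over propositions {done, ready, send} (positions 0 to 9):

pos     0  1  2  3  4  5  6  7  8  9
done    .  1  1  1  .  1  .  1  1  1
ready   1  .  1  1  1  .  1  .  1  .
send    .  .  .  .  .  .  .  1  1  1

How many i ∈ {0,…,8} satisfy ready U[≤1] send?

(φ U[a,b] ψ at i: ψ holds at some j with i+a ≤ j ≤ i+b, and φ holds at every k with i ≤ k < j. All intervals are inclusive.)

Evaluate at each i in [0,8]:
  i=0: ✗ (no rhs in [0,1])
  i=1: ✗ (no rhs in [1,2])
  i=2: ✗ (no rhs in [2,3])
  i=3: ✗ (no rhs in [3,4])
  i=4: ✗ (no rhs in [4,5])
  i=5: ✗ (no rhs in [5,6])
  i=6: ✓ (rhs at j=7; lhs holds on [6,6])
  i=7: ✓ (rhs at j=7)
  i=8: ✓ (rhs at j=8)
Positions where it holds: {6, 7, 8} → 3.

3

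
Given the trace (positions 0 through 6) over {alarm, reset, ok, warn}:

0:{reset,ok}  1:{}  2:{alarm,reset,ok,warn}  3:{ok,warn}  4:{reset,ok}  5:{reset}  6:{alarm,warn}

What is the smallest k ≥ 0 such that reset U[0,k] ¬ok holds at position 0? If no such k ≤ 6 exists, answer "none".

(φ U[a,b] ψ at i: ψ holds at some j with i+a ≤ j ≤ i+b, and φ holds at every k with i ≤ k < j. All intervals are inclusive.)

Need earliest j ≥ 0 with ¬ok, and reset at every k in [0,j-1].
  j=0: rhs fails.
  j=1: rhs holds; lhs holds on [0,0]. k = 1.

1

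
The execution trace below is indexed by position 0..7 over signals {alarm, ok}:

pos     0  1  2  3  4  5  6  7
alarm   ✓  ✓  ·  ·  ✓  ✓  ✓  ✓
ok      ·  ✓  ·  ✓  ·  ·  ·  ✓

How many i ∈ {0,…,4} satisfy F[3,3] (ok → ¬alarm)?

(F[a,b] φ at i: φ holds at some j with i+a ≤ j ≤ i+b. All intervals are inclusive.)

Evaluate at each i in [0,4]:
  i=0: ✓ (witness j=3)
  i=1: ✓ (witness j=4)
  i=2: ✓ (witness j=5)
  i=3: ✓ (witness j=6)
  i=4: ✗ (none in [7,7])
Positions where it holds: {0, 1, 2, 3} → 4.

4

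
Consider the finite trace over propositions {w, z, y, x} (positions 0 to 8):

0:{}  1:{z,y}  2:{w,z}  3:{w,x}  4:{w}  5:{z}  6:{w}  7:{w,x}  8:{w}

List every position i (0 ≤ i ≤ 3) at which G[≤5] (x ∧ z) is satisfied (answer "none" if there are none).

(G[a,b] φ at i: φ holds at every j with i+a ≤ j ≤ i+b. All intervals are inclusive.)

Evaluate at each i in [0,3]:
  i=0: ✗ (fails at j=0)
  i=1: ✗ (fails at j=1)
  i=2: ✗ (fails at j=2)
  i=3: ✗ (fails at j=3)

none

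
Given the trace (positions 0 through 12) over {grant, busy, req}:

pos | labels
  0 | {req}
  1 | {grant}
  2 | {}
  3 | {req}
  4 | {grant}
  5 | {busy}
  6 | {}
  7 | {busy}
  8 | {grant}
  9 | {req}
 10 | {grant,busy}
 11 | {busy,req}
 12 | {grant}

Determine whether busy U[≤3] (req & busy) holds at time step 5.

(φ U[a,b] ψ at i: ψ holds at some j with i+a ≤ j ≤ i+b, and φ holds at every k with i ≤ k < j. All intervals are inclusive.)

Need some j in [5,8] with (req & busy), and busy at every k in [5,j-1].
  j=5: (req & busy) false.
  j=6: (req & busy) false.
  j=7: (req & busy) false.
  j=8: (req & busy) false.
No j in the window works → until fails.

Does not hold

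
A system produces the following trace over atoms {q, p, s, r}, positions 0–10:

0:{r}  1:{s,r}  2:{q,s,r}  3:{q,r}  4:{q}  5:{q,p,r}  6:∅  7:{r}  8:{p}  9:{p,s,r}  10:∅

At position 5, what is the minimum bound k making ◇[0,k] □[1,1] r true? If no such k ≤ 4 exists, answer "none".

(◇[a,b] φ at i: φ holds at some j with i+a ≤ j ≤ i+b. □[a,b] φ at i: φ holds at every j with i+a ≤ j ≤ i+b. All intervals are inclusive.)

1

Scan j = 5,6,… for □[1,1] r:
  j=5: fails
  j=6: holds
First hit at j=6, so smallest k = 6-5 = 1.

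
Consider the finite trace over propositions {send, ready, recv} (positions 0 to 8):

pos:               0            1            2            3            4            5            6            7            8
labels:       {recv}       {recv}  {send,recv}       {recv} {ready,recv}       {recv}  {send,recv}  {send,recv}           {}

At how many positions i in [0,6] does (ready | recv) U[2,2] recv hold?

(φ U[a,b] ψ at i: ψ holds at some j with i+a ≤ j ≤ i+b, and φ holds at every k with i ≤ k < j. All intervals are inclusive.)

6

Evaluate at each i in [0,6]:
  i=0: ✓ (rhs at j=2; lhs holds on [0,1])
  i=1: ✓ (rhs at j=3; lhs holds on [1,2])
  i=2: ✓ (rhs at j=4; lhs holds on [2,3])
  i=3: ✓ (rhs at j=5; lhs holds on [3,4])
  i=4: ✓ (rhs at j=6; lhs holds on [4,5])
  i=5: ✓ (rhs at j=7; lhs holds on [5,6])
  i=6: ✗ (no rhs in [8,8])
Positions where it holds: {0, 1, 2, 3, 4, 5} → 6.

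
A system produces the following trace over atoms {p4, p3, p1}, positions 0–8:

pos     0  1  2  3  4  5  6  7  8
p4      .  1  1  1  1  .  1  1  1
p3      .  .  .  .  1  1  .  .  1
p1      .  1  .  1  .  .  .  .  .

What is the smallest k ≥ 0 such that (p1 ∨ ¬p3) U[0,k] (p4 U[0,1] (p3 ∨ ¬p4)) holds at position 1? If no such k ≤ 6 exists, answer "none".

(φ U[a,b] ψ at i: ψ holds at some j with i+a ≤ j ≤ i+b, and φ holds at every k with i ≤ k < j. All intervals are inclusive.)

2

Need earliest j ≥ 1 with (p4 U[0,1] (p3 ∨ ¬p4)), and (p1 ∨ ¬p3) at every k in [1,j-1].
  j=1: rhs fails.
  j=2: rhs fails.
  j=3: rhs holds; lhs holds on [1,2]. k = 2.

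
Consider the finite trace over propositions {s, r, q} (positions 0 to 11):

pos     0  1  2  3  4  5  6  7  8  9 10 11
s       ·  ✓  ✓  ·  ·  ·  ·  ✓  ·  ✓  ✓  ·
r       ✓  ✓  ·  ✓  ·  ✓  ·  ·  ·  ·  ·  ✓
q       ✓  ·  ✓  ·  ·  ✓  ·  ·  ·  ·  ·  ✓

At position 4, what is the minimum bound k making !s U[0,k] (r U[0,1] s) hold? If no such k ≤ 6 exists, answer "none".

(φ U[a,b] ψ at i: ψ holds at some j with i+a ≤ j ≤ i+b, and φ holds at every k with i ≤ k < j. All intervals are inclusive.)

Need earliest j ≥ 4 with (r U[0,1] s), and !s at every k in [4,j-1].
  j=4: rhs fails.
  j=5: rhs fails.
  j=6: rhs fails.
  j=7: rhs holds; lhs holds on [4,6]. k = 3.

3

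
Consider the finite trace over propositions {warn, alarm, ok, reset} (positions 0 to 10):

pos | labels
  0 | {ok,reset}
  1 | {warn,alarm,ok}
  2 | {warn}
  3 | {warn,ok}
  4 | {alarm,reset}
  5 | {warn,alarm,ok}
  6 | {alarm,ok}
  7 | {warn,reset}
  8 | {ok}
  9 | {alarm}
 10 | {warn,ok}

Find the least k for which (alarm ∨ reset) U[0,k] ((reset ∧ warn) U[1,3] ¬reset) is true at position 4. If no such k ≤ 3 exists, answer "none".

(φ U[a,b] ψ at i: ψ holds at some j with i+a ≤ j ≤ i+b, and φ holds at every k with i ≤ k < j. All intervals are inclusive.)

3

Need earliest j ≥ 4 with ((reset ∧ warn) U[1,3] ¬reset), and (alarm ∨ reset) at every k in [4,j-1].
  j=4: rhs fails.
  j=5: rhs fails.
  j=6: rhs fails.
  j=7: rhs holds; lhs holds on [4,6]. k = 3.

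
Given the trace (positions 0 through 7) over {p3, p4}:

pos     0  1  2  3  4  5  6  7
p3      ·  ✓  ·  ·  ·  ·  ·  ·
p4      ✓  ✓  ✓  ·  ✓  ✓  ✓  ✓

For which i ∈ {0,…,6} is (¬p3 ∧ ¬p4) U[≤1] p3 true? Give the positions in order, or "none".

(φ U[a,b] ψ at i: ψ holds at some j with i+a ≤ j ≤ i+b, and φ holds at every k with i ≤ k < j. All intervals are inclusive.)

Evaluate at each i in [0,6]:
  i=0: ✗ (lhs fails at k=0 before rhs at j=1)
  i=1: ✓ (rhs at j=1)
  i=2: ✗ (no rhs in [2,3])
  i=3: ✗ (no rhs in [3,4])
  i=4: ✗ (no rhs in [4,5])
  i=5: ✗ (no rhs in [5,6])
  i=6: ✗ (no rhs in [6,7])

1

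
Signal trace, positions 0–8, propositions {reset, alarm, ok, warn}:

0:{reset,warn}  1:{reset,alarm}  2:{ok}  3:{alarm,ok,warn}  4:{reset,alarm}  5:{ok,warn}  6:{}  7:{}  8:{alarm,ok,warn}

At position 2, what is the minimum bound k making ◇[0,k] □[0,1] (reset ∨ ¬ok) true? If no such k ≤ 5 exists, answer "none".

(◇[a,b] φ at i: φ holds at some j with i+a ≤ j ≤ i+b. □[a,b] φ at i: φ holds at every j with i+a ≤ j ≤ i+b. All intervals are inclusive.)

4

Scan j = 2,3,… for □[0,1] (reset ∨ ¬ok):
  j=2: fails
  j=3: fails
  j=4: fails
  j=5: fails
  j=6: holds
First hit at j=6, so smallest k = 6-2 = 4.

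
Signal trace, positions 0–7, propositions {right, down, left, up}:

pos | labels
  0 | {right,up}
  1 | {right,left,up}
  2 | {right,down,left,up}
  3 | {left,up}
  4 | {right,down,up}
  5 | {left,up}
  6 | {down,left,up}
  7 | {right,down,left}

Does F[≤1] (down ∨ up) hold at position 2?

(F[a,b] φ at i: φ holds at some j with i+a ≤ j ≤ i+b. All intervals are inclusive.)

Holds

Check (down ∨ up) at each j in [2,3]:
  j=2: true
  j=3: true
Found at j=2 → formula holds.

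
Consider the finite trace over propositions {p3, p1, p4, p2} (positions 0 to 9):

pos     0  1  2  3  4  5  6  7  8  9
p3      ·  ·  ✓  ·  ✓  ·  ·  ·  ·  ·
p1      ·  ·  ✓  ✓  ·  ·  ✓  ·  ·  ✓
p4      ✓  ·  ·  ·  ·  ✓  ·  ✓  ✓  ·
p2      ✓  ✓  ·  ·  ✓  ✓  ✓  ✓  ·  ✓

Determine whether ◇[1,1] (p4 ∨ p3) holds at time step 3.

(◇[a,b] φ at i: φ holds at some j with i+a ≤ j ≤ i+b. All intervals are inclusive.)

True

Check (p4 ∨ p3) at each j in [4,4]:
  j=4: true
Found at j=4 → formula holds.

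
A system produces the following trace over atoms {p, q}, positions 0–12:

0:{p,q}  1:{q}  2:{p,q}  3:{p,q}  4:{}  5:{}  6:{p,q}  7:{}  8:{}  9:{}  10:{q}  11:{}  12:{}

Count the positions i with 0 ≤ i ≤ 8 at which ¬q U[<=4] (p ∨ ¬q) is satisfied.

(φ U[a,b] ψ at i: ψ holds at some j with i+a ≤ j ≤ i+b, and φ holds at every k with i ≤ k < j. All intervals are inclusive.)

Evaluate at each i in [0,8]:
  i=0: ✓ (rhs at j=0)
  i=1: ✗ (lhs fails at k=1 before rhs at j=2)
  i=2: ✓ (rhs at j=2)
  i=3: ✓ (rhs at j=3)
  i=4: ✓ (rhs at j=4)
  i=5: ✓ (rhs at j=5)
  i=6: ✓ (rhs at j=6)
  i=7: ✓ (rhs at j=7)
  i=8: ✓ (rhs at j=8)
Positions where it holds: {0, 2, 3, 4, 5, 6, 7, 8} → 8.

8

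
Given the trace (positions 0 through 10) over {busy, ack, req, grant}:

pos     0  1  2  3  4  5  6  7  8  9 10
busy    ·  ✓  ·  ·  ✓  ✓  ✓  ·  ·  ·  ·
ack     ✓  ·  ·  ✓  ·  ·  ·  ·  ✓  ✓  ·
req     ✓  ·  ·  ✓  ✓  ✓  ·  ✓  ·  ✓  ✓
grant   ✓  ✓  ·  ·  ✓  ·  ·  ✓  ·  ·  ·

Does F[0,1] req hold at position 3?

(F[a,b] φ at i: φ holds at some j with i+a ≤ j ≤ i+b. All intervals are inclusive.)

Holds

Check req at each j in [3,4]:
  j=3: true
  j=4: true
Found at j=3 → formula holds.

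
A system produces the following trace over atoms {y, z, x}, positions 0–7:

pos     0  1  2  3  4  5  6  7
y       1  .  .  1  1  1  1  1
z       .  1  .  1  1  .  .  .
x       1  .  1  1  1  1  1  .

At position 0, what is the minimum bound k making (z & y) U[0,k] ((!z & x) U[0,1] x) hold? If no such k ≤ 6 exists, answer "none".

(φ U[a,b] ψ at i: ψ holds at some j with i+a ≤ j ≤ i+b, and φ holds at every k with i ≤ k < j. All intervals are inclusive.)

Need earliest j ≥ 0 with ((!z & x) U[0,1] x), and (z & y) at every k in [0,j-1].
  j=0: rhs holds (empty prefix). k = 0.

0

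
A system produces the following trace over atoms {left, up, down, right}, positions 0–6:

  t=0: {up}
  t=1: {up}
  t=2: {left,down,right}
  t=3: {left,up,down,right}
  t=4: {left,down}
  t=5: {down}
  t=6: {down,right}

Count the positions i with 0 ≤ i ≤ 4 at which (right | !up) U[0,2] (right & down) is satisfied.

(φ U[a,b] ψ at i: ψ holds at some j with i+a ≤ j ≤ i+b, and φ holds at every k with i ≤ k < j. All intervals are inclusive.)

3

Evaluate at each i in [0,4]:
  i=0: ✗ (lhs fails at k=0 before rhs at j=2)
  i=1: ✗ (lhs fails at k=1 before rhs at j=2)
  i=2: ✓ (rhs at j=2)
  i=3: ✓ (rhs at j=3)
  i=4: ✓ (rhs at j=6; lhs holds on [4,5])
Positions where it holds: {2, 3, 4} → 3.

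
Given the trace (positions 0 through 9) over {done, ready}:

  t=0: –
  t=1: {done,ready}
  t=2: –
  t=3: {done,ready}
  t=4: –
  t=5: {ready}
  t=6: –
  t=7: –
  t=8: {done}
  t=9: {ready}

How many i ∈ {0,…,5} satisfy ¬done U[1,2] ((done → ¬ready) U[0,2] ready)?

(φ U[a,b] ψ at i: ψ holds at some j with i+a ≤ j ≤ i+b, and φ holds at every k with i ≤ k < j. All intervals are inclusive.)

Evaluate at each i in [0,5]:
  i=0: ✓ (rhs at j=1; lhs holds on [0,0])
  i=1: ✗ (lhs fails at k=1 before rhs at j=2)
  i=2: ✓ (rhs at j=3; lhs holds on [2,2])
  i=3: ✗ (lhs fails at k=3 before rhs at j=4)
  i=4: ✓ (rhs at j=5; lhs holds on [4,4])
  i=5: ✓ (rhs at j=7; lhs holds on [5,6])
Positions where it holds: {0, 2, 4, 5} → 4.

4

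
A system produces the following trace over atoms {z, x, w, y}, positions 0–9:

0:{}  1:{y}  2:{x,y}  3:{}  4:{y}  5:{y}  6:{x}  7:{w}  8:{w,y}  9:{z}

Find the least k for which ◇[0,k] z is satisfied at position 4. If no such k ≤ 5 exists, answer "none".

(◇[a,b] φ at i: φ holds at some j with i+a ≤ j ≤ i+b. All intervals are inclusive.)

5

Scan j = 4,5,… for z:
  j=4: fails
  j=5: fails
  j=6: fails
  j=7: fails
  j=8: fails
  j=9: holds
First hit at j=9, so smallest k = 9-4 = 5.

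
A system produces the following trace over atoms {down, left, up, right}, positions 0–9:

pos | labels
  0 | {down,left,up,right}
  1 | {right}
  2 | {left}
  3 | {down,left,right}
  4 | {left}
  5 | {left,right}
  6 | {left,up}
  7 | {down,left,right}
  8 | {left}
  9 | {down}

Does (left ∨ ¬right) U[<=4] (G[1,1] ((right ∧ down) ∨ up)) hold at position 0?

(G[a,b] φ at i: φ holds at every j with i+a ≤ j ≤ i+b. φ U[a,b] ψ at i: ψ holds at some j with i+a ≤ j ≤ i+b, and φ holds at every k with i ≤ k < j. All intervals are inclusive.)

Does not hold

Need some j in [0,4] with G[1,1] ((right ∧ down) ∨ up), and (left ∨ ¬right) at every k in [0,j-1].
  j=0: G[1,1] ((right ∧ down) ∨ up) — fails at 1.
  j=1: G[1,1] ((right ∧ down) ∨ up) — fails at 2.
  j=2: G[1,1] ((right ∧ down) ∨ up) holds, but (left ∨ ¬right) fails at k=1 → not this j.
  j=3: G[1,1] ((right ∧ down) ∨ up) — fails at 4.
  j=4: G[1,1] ((right ∧ down) ∨ up) — fails at 5.
No j in the window works → until fails.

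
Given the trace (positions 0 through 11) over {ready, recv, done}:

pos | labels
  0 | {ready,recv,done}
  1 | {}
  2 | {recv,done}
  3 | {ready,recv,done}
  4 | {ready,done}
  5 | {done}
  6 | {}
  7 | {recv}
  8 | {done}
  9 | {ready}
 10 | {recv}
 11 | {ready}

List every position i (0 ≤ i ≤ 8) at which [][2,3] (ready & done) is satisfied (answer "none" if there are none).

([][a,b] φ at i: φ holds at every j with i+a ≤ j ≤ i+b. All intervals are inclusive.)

Evaluate at each i in [0,8]:
  i=0: ✗ (fails at j=2)
  i=1: ✓ (all of [3,4])
  i=2: ✗ (fails at j=5)
  i=3: ✗ (fails at j=5)
  i=4: ✗ (fails at j=6)
  i=5: ✗ (fails at j=7)
  i=6: ✗ (fails at j=8)
  i=7: ✗ (fails at j=9)
  i=8: ✗ (fails at j=10)

1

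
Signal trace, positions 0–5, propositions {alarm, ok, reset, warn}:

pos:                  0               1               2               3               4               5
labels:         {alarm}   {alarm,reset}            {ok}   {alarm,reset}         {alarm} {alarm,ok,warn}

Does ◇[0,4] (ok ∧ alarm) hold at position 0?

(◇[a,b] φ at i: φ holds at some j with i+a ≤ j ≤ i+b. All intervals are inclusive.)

Check (ok ∧ alarm) at each j in [0,4]:
  j=0: false
  j=1: false
  j=2: false
  j=3: false
  j=4: false
No position in the window satisfies it → formula fails.

False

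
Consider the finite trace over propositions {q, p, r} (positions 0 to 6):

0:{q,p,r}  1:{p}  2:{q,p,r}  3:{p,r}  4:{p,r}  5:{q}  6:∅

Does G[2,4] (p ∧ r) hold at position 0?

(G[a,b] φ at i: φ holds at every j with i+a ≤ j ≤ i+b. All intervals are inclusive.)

Check (p ∧ r) at every j in [2,4]:
  j=2: true
  j=3: true
  j=4: true
All positions satisfy it → formula holds.

True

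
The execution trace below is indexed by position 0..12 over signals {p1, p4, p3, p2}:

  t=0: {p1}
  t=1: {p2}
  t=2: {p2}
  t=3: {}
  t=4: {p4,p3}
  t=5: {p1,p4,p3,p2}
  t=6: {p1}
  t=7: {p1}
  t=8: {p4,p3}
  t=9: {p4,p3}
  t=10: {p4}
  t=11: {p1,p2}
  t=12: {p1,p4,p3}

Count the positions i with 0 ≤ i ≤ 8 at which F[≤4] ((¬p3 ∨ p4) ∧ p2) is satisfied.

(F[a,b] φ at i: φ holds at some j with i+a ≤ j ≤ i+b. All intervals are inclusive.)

Evaluate at each i in [0,8]:
  i=0: ✓ (witness j=1)
  i=1: ✓ (witness j=1)
  i=2: ✓ (witness j=2)
  i=3: ✓ (witness j=5)
  i=4: ✓ (witness j=5)
  i=5: ✓ (witness j=5)
  i=6: ✗ (none in [6,10])
  i=7: ✓ (witness j=11)
  i=8: ✓ (witness j=11)
Positions where it holds: {0, 1, 2, 3, 4, 5, 7, 8} → 8.

8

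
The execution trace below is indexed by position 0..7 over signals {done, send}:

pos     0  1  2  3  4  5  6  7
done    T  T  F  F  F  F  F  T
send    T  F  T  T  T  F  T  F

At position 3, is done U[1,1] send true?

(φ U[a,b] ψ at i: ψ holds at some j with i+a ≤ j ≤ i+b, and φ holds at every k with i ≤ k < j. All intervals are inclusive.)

No

Need some j in [4,4] with send, and done at every k in [3,j-1].
  j=4: send holds, but done fails at k=3 → not this j.
No j in the window works → until fails.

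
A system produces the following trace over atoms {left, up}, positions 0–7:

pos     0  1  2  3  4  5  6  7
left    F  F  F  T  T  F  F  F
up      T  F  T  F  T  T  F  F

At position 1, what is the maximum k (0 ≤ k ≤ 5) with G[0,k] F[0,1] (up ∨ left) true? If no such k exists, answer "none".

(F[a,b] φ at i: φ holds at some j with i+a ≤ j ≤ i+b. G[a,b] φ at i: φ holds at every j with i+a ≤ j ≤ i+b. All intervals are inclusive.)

4

F[0,1] (up ∨ left) must hold from j=1 onward; find where it first fails.
  j=1: holds
  j=2: holds
  j=3: holds
  j=4: holds
  j=5: holds
  j=6: fails
Holds on [1,5], so largest k = 4.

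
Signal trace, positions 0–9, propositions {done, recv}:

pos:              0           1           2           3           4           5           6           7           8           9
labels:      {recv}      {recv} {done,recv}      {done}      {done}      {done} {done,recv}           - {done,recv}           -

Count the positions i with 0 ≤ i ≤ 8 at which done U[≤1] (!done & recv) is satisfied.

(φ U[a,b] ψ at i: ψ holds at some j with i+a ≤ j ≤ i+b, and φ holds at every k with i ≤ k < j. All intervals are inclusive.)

2

Evaluate at each i in [0,8]:
  i=0: ✓ (rhs at j=0)
  i=1: ✓ (rhs at j=1)
  i=2: ✗ (no rhs in [2,3])
  i=3: ✗ (no rhs in [3,4])
  i=4: ✗ (no rhs in [4,5])
  i=5: ✗ (no rhs in [5,6])
  i=6: ✗ (no rhs in [6,7])
  i=7: ✗ (no rhs in [7,8])
  i=8: ✗ (no rhs in [8,9])
Positions where it holds: {0, 1} → 2.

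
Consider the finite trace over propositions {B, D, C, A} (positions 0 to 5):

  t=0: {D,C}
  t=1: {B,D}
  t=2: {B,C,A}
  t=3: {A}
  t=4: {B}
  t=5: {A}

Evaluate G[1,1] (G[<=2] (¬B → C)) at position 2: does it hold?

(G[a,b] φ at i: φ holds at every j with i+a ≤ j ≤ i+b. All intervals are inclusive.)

Check G[<=2] (¬B → C) at every j in [3,3]:
  j=3: fails at 3
Fails at j=3 → formula fails.

No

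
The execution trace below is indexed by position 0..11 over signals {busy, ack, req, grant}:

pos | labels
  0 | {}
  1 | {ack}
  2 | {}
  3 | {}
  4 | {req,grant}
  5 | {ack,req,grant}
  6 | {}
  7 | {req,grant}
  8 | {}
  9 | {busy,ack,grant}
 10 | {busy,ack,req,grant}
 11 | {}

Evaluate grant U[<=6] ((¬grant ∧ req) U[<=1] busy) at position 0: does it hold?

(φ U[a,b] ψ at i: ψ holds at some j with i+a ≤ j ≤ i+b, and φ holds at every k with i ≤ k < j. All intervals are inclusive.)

Need some j in [0,6] with ((¬grant ∧ req) U[<=1] busy), and grant at every k in [0,j-1].
  j=0: ((¬grant ∧ req) U[<=1] busy) — fails.
  j=1: ((¬grant ∧ req) U[<=1] busy) — fails.
  j=2: ((¬grant ∧ req) U[<=1] busy) — fails.
  j=3: ((¬grant ∧ req) U[<=1] busy) — fails.
  j=4: ((¬grant ∧ req) U[<=1] busy) — fails.
  j=5: ((¬grant ∧ req) U[<=1] busy) — fails.
  j=6: ((¬grant ∧ req) U[<=1] busy) — fails.
No j in the window works → until fails.

No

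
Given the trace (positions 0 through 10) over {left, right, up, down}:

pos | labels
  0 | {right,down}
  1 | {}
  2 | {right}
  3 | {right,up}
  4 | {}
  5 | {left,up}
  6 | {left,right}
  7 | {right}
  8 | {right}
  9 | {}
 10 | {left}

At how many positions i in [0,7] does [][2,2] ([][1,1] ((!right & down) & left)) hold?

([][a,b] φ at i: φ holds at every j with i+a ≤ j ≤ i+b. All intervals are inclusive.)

Evaluate at each i in [0,7]:
  i=0: ✗ (fails at j=2)
  i=1: ✗ (fails at j=3)
  i=2: ✗ (fails at j=4)
  i=3: ✗ (fails at j=5)
  i=4: ✗ (fails at j=6)
  i=5: ✗ (fails at j=7)
  i=6: ✗ (fails at j=8)
  i=7: ✗ (fails at j=9)
Positions where it holds: {} → 0.

0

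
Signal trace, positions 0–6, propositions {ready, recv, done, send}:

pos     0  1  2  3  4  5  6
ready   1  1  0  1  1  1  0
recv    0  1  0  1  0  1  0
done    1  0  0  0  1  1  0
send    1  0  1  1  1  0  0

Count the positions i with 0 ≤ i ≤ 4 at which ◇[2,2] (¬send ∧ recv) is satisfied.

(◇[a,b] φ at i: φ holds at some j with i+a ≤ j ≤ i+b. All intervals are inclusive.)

Evaluate at each i in [0,4]:
  i=0: ✗ (none in [2,2])
  i=1: ✗ (none in [3,3])
  i=2: ✗ (none in [4,4])
  i=3: ✓ (witness j=5)
  i=4: ✗ (none in [6,6])
Positions where it holds: {3} → 1.

1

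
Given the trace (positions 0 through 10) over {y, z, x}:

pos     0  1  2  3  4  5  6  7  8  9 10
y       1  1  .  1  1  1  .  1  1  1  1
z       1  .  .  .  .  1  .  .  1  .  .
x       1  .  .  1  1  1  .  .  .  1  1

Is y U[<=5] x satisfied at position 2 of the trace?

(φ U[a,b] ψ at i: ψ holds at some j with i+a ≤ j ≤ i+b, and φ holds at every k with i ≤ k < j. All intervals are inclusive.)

False

Need some j in [2,7] with x, and y at every k in [2,j-1].
  j=2: x false.
  j=3: x holds, but y fails at k=2 → not this j.
  j=4: x holds, but y fails at k=2 → not this j.
  j=5: x holds, but y fails at k=2 → not this j.
  j=6: x false.
  j=7: x false.
No j in the window works → until fails.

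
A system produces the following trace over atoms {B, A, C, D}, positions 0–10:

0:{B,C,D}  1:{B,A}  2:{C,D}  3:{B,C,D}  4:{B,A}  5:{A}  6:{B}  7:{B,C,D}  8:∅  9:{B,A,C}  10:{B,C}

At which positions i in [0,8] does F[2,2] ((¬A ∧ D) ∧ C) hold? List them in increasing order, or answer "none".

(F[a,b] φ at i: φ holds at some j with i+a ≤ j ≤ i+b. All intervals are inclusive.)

Evaluate at each i in [0,8]:
  i=0: ✓ (witness j=2)
  i=1: ✓ (witness j=3)
  i=2: ✗ (none in [4,4])
  i=3: ✗ (none in [5,5])
  i=4: ✗ (none in [6,6])
  i=5: ✓ (witness j=7)
  i=6: ✗ (none in [8,8])
  i=7: ✗ (none in [9,9])
  i=8: ✗ (none in [10,10])

0, 1, 5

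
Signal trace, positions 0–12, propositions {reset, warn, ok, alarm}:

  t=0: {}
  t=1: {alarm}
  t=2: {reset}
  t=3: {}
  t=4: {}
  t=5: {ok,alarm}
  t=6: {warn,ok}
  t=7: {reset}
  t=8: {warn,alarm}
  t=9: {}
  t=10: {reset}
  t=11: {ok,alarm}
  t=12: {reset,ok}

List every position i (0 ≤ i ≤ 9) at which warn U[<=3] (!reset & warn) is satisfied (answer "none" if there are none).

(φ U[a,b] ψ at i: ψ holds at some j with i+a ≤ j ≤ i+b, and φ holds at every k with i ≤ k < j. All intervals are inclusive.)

6, 8

Evaluate at each i in [0,9]:
  i=0: ✗ (no rhs in [0,3])
  i=1: ✗ (no rhs in [1,4])
  i=2: ✗ (no rhs in [2,5])
  i=3: ✗ (lhs fails at k=3 before rhs at j=6)
  i=4: ✗ (lhs fails at k=4 before rhs at j=6)
  i=5: ✗ (lhs fails at k=5 before rhs at j=6)
  i=6: ✓ (rhs at j=6)
  i=7: ✗ (lhs fails at k=7 before rhs at j=8)
  i=8: ✓ (rhs at j=8)
  i=9: ✗ (no rhs in [9,12])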